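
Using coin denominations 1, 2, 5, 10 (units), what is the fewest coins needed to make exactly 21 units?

21 = 2×10 + 1×1
Total coins = 2 + 1 = 3

3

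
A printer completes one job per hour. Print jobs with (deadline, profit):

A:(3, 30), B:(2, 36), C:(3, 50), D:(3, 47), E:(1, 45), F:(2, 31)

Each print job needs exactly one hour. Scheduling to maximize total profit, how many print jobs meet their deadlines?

By profit: C(d3,50), D(d3,47), E(d1,45), B(d2,36), F(d2,31), A(d3,30)
C→slot 3; D→slot 2; E→slot 1; B skipped; F skipped; A skipped.
3 of 6 scheduled.

3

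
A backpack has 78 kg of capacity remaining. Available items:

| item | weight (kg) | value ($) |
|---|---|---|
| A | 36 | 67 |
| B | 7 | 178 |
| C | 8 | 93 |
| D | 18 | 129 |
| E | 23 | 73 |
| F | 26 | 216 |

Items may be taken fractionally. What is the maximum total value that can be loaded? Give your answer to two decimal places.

676.30

Sort by value per unit weight and fill in that order.
Order: B (178/7=25.43) > C (93/8=11.62) > F (216/26=8.31) > D (129/18=7.17) > E (73/23=3.17) > A (67/36=1.86)
Fill: take B (7 @ 178) → take C (8 @ 93) → take F (26 @ 216) → take D (18 @ 129) → take 19/23 of E → 60.30; 78/78 used.
Total value = 676.30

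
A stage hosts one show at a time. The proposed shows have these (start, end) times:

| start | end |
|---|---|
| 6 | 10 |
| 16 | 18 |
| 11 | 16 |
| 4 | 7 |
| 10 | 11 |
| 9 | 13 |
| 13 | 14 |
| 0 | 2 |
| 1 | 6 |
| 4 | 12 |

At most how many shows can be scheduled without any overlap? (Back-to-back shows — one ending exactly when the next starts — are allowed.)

Sort by end time and greedily take each interval whose start is ≥ the last chosen end.
By end time: (0,2), (1,6), (4,7), (6,10), (10,11), (4,12), (9,13), (13,14), (11,16), (16,18).
Pick (0,2); next start ≥ 2 → (4,7); next start ≥ 7 → (10,11); next start ≥ 11 → (13,14); next start ≥ 14 → (16,18).
Selected 5 shows.

5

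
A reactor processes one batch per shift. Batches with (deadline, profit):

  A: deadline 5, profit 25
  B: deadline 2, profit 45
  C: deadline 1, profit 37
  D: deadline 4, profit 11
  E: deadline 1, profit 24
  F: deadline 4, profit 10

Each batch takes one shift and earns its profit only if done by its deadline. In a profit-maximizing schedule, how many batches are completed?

5

Take jobs in profit order; each goes to the latest open slot no later than its deadline.
By profit: B(d2,45), C(d1,37), A(d5,25), E(d1,24), D(d4,11), F(d4,10)
B→slot 2; C→slot 1; A→slot 5; E skipped; D→slot 4; F→slot 3.
5 of 6 scheduled.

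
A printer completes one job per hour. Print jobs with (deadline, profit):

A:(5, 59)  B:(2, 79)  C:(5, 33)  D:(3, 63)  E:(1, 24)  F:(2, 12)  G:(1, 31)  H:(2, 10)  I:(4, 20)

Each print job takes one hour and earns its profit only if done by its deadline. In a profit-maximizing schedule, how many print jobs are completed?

Sort by profit descending; place each in the latest free slot ≤ its deadline.
By profit: B(d2,79), D(d3,63), A(d5,59), C(d5,33), G(d1,31), E(d1,24), I(d4,20), F(d2,12), H(d2,10)
B→slot 2; D→slot 3; A→slot 5; C→slot 4; G→slot 1; E skipped; I skipped; F skipped; H skipped.
5 of 9 scheduled.

5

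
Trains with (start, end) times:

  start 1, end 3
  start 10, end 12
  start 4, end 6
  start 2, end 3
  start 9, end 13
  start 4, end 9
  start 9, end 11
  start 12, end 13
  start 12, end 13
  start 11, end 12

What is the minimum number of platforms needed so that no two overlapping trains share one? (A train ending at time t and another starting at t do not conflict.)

3

Events (time:±→running): 1:+→1 2:+→2 3:-→1 3:-→0 4:+→1 4:+→2 6:-→1 9:-→0 9:+→1 9:+→2 10:+→3 … peak 3.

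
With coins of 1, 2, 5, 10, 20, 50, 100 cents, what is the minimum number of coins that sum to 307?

5

307 = 3×100 + 1×5 + 1×2
Total coins = 3 + 1 + 1 = 5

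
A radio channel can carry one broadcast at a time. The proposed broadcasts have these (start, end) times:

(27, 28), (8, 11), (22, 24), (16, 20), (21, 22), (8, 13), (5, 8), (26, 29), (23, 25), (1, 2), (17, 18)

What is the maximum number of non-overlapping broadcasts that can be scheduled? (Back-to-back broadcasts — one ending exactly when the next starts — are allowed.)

7

Greedy by earliest finish: after sorting by end time, pick each interval compatible with the last pick.
Sorted by end: (1,2)  (5,8)  (8,11)  (8,13)  (17,18)  (16,20)  (21,22)  (22,24)  (23,25)  (27,28)  (26,29)
take (1,2); take (5,8); take (8,11); skip (8,13); take (17,18); take (21,22); take (22,24); take (27,28).
Selected 7 broadcasts.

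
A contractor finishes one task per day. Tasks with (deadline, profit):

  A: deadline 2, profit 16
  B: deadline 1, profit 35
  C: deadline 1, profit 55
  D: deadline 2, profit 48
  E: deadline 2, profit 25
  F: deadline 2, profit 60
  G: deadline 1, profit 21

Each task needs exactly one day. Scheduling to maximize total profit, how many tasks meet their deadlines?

By profit: F(d2,60), C(d1,55), D(d2,48), B(d1,35), E(d2,25), G(d1,21), A(d2,16)
F→slot 2; C→slot 1; D skipped; B skipped; E skipped; G skipped; A skipped.
2 of 7 scheduled.

2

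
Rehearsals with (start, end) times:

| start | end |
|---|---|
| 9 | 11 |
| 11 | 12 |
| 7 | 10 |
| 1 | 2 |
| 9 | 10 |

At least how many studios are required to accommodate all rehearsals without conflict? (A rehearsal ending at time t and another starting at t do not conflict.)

starts: [1, 7, 9, 9, 11]
ends:   [2, 10, 10, 11, 12]
s1→1 e2→0 s7→1 s9→2 s9→3  — peak 3.

3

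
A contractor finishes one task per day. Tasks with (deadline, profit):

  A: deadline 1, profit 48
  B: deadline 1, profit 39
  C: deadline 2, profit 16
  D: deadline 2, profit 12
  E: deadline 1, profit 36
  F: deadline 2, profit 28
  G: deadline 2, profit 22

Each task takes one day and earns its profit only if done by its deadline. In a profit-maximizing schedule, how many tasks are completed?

2

Sort by profit descending; place each in the latest free slot ≤ its deadline.
By profit: A(d1,48), B(d1,39), E(d1,36), F(d2,28), G(d2,22), C(d2,16), D(d2,12)
A→slot 1; B skipped; E skipped; F→slot 2; G skipped; C skipped; D skipped.
2 of 7 scheduled.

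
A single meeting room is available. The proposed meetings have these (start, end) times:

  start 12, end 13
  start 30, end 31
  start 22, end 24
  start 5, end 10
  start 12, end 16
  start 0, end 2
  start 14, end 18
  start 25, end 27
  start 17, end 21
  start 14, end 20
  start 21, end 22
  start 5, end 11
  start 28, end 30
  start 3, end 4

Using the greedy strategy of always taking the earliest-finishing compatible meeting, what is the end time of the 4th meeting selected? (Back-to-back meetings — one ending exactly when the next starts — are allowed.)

Greedy by earliest finish: after sorting by end time, pick each interval compatible with the last pick.
Sorted by end: (0,2)  (3,4)  (5,10)  (5,11)  (12,13)  (12,16)  (14,18)  (14,20)  (17,21)  (21,22)  (22,24)  (25,27)  (28,30)  (30,31)
take (0,2); take (3,4); take (5,10); skip (5,11); take (12,13); skip (12,16); take (14,18); skip (14,20); take (21,22); take (22,24); take (25,27); take (28,30); take (30,31).
Selected: (0,2) (3,4) (5,10) (12,13) (14,18) (21,22) (22,24) (25,27) (28,30) (30,31)

13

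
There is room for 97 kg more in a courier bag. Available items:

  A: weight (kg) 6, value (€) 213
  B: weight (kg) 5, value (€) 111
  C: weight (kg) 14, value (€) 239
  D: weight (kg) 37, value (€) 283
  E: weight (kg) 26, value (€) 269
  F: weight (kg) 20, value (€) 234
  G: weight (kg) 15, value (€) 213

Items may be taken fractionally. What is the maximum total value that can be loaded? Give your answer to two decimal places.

1363.14

Greedy by value/weight ratio, highest first.
Order: A (213/6=35.50) > B (111/5=22.20) > C (239/14=17.07) > G (213/15=14.20) > F (234/20=11.70) > E (269/26=10.35) > D (283/37=7.65)
Fill: take A (6 @ 213) → take B (5 @ 111) → take C (14 @ 239) → take G (15 @ 213) → take F (20 @ 234) → take E (26 @ 269) → take 11/37 of D → 84.14; 97/97 used.
Total value = 1363.14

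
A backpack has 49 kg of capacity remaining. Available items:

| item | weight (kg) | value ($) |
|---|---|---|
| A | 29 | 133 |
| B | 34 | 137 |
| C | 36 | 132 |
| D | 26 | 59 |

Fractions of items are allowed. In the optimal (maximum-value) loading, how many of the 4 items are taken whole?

1

Sort by value per unit weight and fill in that order.
Ratios (sorted): A 4.59, B 4.03, C 3.67, D 2.27
take A (29 @ 133); take 20/34 of B → 80.59. Capacity used 49/49.
1 item(s) taken whole; one partial (take 20/34 of B).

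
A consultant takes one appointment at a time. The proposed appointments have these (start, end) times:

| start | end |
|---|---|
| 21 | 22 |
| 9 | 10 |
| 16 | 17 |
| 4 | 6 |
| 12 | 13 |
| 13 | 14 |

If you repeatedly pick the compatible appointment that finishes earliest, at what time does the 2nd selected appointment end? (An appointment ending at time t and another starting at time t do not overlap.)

Order by finish time; keep every interval that doesn't clash with the previous kept one.
By end time: (4,6), (9,10), (12,13), (13,14), (16,17), (21,22).
Pick (4,6); next start ≥ 6 → (9,10); next start ≥ 10 → (12,13); next start ≥ 13 → (13,14); next start ≥ 14 → (16,17); next start ≥ 17 → (21,22).
Selected: (4,6) (9,10) (12,13) (13,14) (16,17) (21,22)

10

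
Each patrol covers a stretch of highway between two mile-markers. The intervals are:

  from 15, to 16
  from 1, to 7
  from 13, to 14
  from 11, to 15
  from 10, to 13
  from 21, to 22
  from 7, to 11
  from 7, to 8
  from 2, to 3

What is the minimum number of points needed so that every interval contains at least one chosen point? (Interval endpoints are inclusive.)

Sort by right endpoint; whenever an interval is uncovered, place a point at its right end.
Sorted: [2,3] [1,7] [7,8] [7,11] [10,13] [13,14] [11,15] [15,16] [21,22]
{[2,3],[1,7]} hit by 3; {[7,8],[7,11]} hit by 8; {[10,13],[13,14],[11,15]} hit by 13; {[15,16]} hit by 16; {[21,22]} hit by 22.
Points: 3, 8, 13, 16, 22 (5 total).

5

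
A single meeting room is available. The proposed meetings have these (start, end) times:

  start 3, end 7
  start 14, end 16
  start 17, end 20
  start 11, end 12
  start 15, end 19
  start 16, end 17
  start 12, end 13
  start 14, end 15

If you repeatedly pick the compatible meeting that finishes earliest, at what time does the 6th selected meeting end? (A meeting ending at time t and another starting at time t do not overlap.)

20

By end time: (3,7), (11,12), (12,13), (14,15), (14,16), (16,17), (15,19), (17,20).
Pick (3,7); next start ≥ 7 → (11,12); next start ≥ 12 → (12,13); next start ≥ 13 → (14,15); next start ≥ 15 → (16,17); next start ≥ 17 → (17,20).
Selected: (3,7) (11,12) (12,13) (14,15) (16,17) (17,20)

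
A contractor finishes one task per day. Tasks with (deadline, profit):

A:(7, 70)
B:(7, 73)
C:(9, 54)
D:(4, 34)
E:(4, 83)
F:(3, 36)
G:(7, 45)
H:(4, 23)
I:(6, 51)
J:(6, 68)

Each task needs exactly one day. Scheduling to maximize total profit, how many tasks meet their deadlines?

Sort by profit descending; place each in the latest free slot ≤ its deadline.
Profit order: E=83 B=73 A=70 J=68 C=54 I=51 G=45 F=36 D=34 H=23
Assign: E→slot 4, B→slot 7, A→slot 6, J→slot 5, C→slot 9, I→slot 3, G→slot 2, F→slot 1, D skipped, H skipped.
Slots: [1:F] [2:G] [3:I] [4:E] [5:J] [6:A] [7:B] [9:C]
8 of 10 scheduled.

8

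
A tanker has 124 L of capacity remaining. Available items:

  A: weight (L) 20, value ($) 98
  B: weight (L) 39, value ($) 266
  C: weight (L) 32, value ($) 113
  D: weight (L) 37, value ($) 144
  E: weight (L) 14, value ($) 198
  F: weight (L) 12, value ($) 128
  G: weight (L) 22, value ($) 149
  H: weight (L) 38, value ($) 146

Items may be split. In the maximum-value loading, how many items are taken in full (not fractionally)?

Sort by value per unit weight and fill in that order.
Order: E (198/14=14.14) > F (128/12=10.67) > B (266/39=6.82) > G (149/22=6.77) > A (98/20=4.90) > D (144/37=3.89) > H (146/38=3.84) > C (113/32=3.53)
Fill: take E (14 @ 198) → take F (12 @ 128) → take B (39 @ 266) → take G (22 @ 149) → take A (20 @ 98) → take 17/37 of D → 66.16; 124/124 used.
5 item(s) taken whole; one partial (take 17/37 of D).

5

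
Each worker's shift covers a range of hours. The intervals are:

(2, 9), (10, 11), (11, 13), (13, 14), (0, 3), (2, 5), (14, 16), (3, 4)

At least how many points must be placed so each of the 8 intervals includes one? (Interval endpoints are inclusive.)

3

Sort by right endpoint; whenever an interval is uncovered, place a point at its right end.
Sorted: [0,3] [3,4] [2,5] [2,9] [10,11] [11,13] [13,14] [14,16]
{[0,3],[3,4],[2,5],[2,9]} hit by 3; {[10,11],[11,13]} hit by 11; {[13,14],[14,16]} hit by 14.
Points: 3, 11, 14 (3 total).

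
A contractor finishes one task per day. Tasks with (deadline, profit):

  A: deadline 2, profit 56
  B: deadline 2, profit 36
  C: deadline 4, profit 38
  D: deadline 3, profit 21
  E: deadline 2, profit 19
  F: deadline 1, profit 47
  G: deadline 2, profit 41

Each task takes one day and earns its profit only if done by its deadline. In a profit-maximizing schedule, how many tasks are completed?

4

Take jobs in profit order; each goes to the latest open slot no later than its deadline.
Profit order: A=56 F=47 G=41 C=38 B=36 D=21 E=19
Assign: A→slot 2, F→slot 1, G skipped, C→slot 4, B skipped, D→slot 3, E skipped.
Slots: [1:F] [2:A] [3:D] [4:C]
4 of 7 scheduled.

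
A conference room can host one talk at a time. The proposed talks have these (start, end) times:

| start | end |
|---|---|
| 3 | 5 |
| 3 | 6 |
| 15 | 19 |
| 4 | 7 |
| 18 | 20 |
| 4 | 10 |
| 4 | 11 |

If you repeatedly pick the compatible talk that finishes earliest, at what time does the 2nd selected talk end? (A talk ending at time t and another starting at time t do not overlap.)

Sort by end time and greedily take each interval whose start is ≥ the last chosen end.
Sorted by end: (3,5)  (3,6)  (4,7)  (4,10)  (4,11)  (15,19)  (18,20)
take (3,5); take (15,19).
Selected: (3,5) (15,19)

19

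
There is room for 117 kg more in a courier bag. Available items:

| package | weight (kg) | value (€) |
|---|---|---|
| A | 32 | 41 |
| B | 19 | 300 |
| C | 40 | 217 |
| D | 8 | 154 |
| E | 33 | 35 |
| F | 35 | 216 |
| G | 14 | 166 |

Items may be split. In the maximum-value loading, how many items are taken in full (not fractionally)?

5

Greedy by value/weight ratio, highest first.
Ratios (sorted): D 19.25, B 15.79, G 11.86, F 6.17, C 5.42, A 1.28, E 1.06
take D (8 @ 154); take B (19 @ 300); take G (14 @ 166); take F (35 @ 216); take C (40 @ 217); take 1/32 of A → 1.28. Capacity used 117/117.
5 item(s) taken whole; one partial (take 1/32 of A).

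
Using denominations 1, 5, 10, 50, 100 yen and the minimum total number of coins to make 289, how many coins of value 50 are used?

1

Use the largest denomination that fits, subtract, and repeat.
289 = 2×100 + 1×50 + 3×10 + 1×5 + 4×1
Count of 50: 1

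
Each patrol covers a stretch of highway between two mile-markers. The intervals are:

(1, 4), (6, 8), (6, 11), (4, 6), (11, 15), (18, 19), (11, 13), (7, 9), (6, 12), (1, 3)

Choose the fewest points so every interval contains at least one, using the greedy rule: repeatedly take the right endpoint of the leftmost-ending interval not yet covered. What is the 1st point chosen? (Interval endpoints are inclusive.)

3

Process intervals by earliest right end; each time one isn't hit yet, stab at its right endpoint.
Sorted: [1,3] [1,4] [4,6] [6,8] [7,9] [6,11] [6,12] [11,13] [11,15] [18,19]
{[1,3],[1,4]} hit by 3; {[4,6],[6,8]} hit by 6; {[7,9],[6,11],[6,12]} hit by 9; {[11,13],[11,15]} hit by 13; {[18,19]} hit by 19.
Points: 3, 6, 9, 13, 19 (5 total).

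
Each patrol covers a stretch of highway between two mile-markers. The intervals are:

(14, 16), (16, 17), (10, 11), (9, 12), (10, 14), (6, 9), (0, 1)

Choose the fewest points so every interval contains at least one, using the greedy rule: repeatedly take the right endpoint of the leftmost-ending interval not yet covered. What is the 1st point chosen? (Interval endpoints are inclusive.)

Sort by right endpoint; whenever an interval is uncovered, place a point at its right end.
By right end: [0,1]  [6,9]  [10,11]  [9,12]  [10,14]  [14,16]  [16,17]
[0,1] uncovered → point at 1; [6,9] uncovered → point at 9; [10,11] uncovered → point at 11; [14,16] uncovered → point at 16.
Points: 1, 9, 11, 16 (4 total).

1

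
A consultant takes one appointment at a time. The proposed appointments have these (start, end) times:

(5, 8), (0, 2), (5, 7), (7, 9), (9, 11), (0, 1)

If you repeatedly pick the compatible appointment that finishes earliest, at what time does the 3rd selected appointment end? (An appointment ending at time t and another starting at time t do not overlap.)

9

Sort by end time and greedily take each interval whose start is ≥ the last chosen end.
By end time: (0,1), (0,2), (5,7), (5,8), (7,9), (9,11).
Pick (0,1); next start ≥ 1 → (5,7); next start ≥ 7 → (7,9); next start ≥ 9 → (9,11).
Selected: (0,1) (5,7) (7,9) (9,11)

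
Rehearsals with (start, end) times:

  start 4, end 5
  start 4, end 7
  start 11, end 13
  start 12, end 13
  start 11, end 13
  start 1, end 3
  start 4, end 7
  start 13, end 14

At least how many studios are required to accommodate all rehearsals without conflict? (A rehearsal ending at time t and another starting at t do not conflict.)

The answer is the maximum number of intervals overlapping at any instant.
Events (time:±→running): 1:+→1 3:-→0 4:+→1 4:+→2 4:+→3 … peak 3.

3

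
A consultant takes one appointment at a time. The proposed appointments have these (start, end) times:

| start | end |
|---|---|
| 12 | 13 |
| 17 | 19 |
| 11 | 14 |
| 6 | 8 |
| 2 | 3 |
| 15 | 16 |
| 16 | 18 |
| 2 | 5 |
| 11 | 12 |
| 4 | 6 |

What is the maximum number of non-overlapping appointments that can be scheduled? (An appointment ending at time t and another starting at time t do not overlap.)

7

Greedy by earliest finish: after sorting by end time, pick each interval compatible with the last pick.
Sorted by end: (2,3)  (2,5)  (4,6)  (6,8)  (11,12)  (12,13)  (11,14)  (15,16)  (16,18)  (17,19)
take (2,3); skip (2,5); take (4,6); take (6,8); take (11,12); take (12,13); take (15,16); take (16,18); skip (17,19).
Selected 7 appointments.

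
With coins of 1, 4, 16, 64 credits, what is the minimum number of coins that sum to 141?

6

141 = 2×64 + 3×4 + 1×1
Total coins = 2 + 3 + 1 = 6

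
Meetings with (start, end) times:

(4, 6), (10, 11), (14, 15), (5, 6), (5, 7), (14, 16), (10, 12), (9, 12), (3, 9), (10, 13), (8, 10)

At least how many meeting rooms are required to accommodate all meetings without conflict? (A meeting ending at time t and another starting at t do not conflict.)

4

The answer is the maximum number of intervals overlapping at any instant.
Events (time:±→running): 3:+→1 4:+→2 5:+→3 5:+→4 … peak 4.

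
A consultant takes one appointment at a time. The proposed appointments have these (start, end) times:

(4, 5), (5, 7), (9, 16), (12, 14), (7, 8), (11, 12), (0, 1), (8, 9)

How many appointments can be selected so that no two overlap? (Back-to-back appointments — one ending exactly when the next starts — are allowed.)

Sort by end time and greedily take each interval whose start is ≥ the last chosen end.
Sorted by end: (0,1)  (4,5)  (5,7)  (7,8)  (8,9)  (11,12)  (12,14)  (9,16)
take (0,1); take (4,5); take (5,7); take (7,8); take (8,9); take (11,12); take (12,14).
Selected 7 appointments.

7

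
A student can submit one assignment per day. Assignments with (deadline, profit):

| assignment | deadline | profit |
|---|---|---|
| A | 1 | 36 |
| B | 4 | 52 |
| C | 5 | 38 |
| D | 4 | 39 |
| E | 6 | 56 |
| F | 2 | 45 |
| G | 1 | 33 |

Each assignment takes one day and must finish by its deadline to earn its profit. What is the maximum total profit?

266

Profit order: E=56 B=52 F=45 D=39 C=38 A=36 G=33
Assign: E→slot 6, B→slot 4, F→slot 2, D→slot 3, C→slot 5, A→slot 1, G skipped.
Slots: [1:A] [2:F] [3:D] [4:B] [5:C] [6:E]
Profit = 36 + 45 + 39 + 52 + 38 + 56 = 266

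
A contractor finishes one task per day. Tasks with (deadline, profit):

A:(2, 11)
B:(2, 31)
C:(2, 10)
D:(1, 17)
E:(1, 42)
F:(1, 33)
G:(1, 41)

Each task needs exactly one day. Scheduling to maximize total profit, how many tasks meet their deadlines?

Take jobs in profit order; each goes to the latest open slot no later than its deadline.
Profit order: E=42 G=41 F=33 B=31 D=17 A=11 C=10
Assign: E→slot 1, G skipped, F skipped, B→slot 2, D skipped, A skipped, C skipped.
Slots: [1:E] [2:B]
2 of 7 scheduled.

2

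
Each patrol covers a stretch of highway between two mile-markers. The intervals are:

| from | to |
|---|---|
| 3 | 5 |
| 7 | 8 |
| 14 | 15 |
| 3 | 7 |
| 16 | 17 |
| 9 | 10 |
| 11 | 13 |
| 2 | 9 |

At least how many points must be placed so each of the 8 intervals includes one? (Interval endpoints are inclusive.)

Sort by right endpoint; whenever an interval is uncovered, place a point at its right end.
Sorted: [3,5] [3,7] [7,8] [2,9] [9,10] [11,13] [14,15] [16,17]
{[3,5],[3,7]} hit by 5; {[7,8],[2,9]} hit by 8; {[9,10]} hit by 10; {[11,13]} hit by 13; {[14,15]} hit by 15; {[16,17]} hit by 17.
Points: 5, 8, 10, 13, 15, 17 (6 total).

6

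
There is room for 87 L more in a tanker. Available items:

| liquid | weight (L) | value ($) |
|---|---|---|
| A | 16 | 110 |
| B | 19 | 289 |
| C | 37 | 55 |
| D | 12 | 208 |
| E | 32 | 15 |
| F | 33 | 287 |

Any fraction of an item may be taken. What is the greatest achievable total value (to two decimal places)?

904.41

Ratios (sorted): D 17.33, B 15.21, F 8.70, A 6.88, C 1.49, E 0.47
take D (12 @ 208); take B (19 @ 289); take F (33 @ 287); take A (16 @ 110); take 7/37 of C → 10.41. Capacity used 87/87.
Total value = 904.41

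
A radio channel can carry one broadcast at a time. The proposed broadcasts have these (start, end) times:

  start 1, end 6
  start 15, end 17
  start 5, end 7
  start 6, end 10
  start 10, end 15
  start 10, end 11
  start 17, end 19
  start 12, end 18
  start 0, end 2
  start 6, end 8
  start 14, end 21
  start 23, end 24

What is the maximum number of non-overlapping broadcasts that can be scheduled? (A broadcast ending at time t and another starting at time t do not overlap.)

6

By end time: (0,2), (1,6), (5,7), (6,8), (6,10), (10,11), (10,15), (15,17), (12,18), (17,19), (14,21), (23,24).
Pick (0,2); next start ≥ 2 → (5,7); next start ≥ 7 → (10,11); next start ≥ 11 → (15,17); next start ≥ 17 → (17,19); next start ≥ 19 → (23,24).
Selected 6 broadcasts.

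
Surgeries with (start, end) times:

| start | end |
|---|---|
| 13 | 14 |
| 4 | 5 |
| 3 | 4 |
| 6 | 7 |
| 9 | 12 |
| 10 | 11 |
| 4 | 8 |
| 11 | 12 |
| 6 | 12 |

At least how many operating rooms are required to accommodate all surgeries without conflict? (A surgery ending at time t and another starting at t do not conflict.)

The answer is the maximum number of intervals overlapping at any instant.
Events (time:±→running): 3:+→1 4:-→0 4:+→1 4:+→2 5:-→1 6:+→2 6:+→3 … peak 3.

3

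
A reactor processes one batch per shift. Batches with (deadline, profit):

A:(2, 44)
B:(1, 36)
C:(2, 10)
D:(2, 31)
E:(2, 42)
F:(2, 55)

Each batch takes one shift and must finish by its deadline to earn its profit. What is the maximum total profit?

Take jobs in profit order; each goes to the latest open slot no later than its deadline.
Profit order: F=55 A=44 E=42 B=36 D=31 C=10
Assign: F→slot 2, A→slot 1, E skipped, B skipped, D skipped, C skipped.
Slots: [1:A] [2:F]
Profit = 44 + 55 = 99

99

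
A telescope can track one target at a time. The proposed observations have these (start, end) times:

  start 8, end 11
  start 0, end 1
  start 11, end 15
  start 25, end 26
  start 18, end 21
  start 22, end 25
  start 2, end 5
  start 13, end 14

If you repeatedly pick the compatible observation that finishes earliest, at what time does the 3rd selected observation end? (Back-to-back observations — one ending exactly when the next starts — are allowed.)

By end time: (0,1), (2,5), (8,11), (13,14), (11,15), (18,21), (22,25), (25,26).
Pick (0,1); next start ≥ 1 → (2,5); next start ≥ 5 → (8,11); next start ≥ 11 → (13,14); next start ≥ 14 → (18,21); next start ≥ 21 → (22,25); next start ≥ 25 → (25,26).
Selected: (0,1) (2,5) (8,11) (13,14) (18,21) (22,25) (25,26)

11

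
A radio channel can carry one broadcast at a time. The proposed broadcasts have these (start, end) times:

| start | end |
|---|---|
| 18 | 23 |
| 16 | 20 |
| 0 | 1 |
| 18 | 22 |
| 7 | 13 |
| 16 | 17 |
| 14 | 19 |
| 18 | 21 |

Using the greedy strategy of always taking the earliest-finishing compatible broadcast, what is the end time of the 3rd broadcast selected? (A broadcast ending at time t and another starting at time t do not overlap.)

17

Order by finish time; keep every interval that doesn't clash with the previous kept one.
By end time: (0,1), (7,13), (16,17), (14,19), (16,20), (18,21), (18,22), (18,23).
Pick (0,1); next start ≥ 1 → (7,13); next start ≥ 13 → (16,17); next start ≥ 17 → (18,21).
Selected: (0,1) (7,13) (16,17) (18,21)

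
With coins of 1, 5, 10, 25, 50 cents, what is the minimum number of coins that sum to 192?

192 = 3×50 + 1×25 + 1×10 + 1×5 + 2×1
Total coins = 3 + 1 + 1 + 1 + 2 = 8

8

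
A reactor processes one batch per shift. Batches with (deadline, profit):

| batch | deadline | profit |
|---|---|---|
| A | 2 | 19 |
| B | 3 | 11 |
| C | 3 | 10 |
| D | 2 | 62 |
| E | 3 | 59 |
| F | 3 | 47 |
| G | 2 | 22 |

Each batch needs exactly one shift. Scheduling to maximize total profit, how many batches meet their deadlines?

Sort by profit descending; place each in the latest free slot ≤ its deadline.
By profit: D(d2,62), E(d3,59), F(d3,47), G(d2,22), A(d2,19), B(d3,11), C(d3,10)
D→slot 2; E→slot 3; F→slot 1; G skipped; A skipped; B skipped; C skipped.
3 of 7 scheduled.

3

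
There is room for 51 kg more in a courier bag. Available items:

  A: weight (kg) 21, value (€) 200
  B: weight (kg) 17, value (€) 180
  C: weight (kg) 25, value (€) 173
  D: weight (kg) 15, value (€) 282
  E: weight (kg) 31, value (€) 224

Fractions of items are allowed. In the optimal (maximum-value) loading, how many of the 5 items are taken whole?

2

Ratios (sorted): D 18.80, B 10.59, A 9.52, E 7.23, C 6.92
take D (15 @ 282); take B (17 @ 180); take 19/21 of A → 180.95. Capacity used 51/51.
2 item(s) taken whole; one partial (take 19/21 of A).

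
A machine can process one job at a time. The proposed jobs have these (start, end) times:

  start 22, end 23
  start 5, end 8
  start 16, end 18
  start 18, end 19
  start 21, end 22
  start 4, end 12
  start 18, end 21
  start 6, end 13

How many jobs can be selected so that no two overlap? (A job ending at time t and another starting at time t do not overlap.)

Order by finish time; keep every interval that doesn't clash with the previous kept one.
Sorted by end: (5,8)  (4,12)  (6,13)  (16,18)  (18,19)  (18,21)  (21,22)  (22,23)
take (5,8); skip (4,12); take (16,18); take (18,19); skip (18,21); take (21,22); take (22,23).
Selected 5 jobs.

5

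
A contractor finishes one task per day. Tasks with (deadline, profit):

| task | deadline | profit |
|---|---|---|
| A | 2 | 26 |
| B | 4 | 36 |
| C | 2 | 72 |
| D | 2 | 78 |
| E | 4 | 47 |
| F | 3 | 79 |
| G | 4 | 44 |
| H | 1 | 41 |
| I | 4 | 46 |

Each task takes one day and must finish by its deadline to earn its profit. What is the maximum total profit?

276

By profit: F(d3,79), D(d2,78), C(d2,72), E(d4,47), I(d4,46), G(d4,44), H(d1,41), B(d4,36), A(d2,26)
F→slot 3; D→slot 2; C→slot 1; E→slot 4; I skipped; G skipped; H skipped; B skipped; A skipped.
Profit = 72 + 78 + 79 + 47 = 276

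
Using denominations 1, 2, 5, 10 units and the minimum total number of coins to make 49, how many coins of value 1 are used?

Greedy: take as many of the largest coin as possible, then repeat with the remainder.
49 = 4×10 + 1×5 + 2×2
Count of 1: 0

0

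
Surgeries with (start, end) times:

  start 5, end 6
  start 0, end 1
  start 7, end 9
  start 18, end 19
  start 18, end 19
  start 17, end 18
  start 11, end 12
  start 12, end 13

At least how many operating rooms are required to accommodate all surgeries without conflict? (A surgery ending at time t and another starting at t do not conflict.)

2

The answer is the maximum number of intervals overlapping at any instant.
Events (time:±→running): 0:+→1 1:-→0 5:+→1 6:-→0 7:+→1 9:-→0 11:+→1 12:-→0 12:+→1 13:-→0 17:+→1 18:-→0 18:+→1 18:+→2 … peak 2.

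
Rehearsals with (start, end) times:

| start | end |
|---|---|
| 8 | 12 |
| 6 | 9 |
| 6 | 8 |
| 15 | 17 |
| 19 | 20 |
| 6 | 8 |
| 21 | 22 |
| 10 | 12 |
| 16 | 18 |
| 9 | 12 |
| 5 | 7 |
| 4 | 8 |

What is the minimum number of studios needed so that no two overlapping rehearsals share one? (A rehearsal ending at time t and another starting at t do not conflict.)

starts: [4, 5, 6, 6, 6, 8, 9, 10, 15, 16, 19, 21]
ends:   [7, 8, 8, 8, 9, 12, 12, 12, 17, 18, 20, 22]
s4→1 s5→2 s6→3 s6→4 s6→5  — peak 5.

5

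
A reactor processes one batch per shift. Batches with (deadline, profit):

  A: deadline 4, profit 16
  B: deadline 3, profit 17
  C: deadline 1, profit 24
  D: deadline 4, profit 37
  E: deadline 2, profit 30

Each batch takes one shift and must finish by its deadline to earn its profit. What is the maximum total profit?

Take jobs in profit order; each goes to the latest open slot no later than its deadline.
Profit order: D=37 E=30 C=24 B=17 A=16
Assign: D→slot 4, E→slot 2, C→slot 1, B→slot 3, A skipped.
Slots: [1:C] [2:E] [3:B] [4:D]
Profit = 24 + 30 + 17 + 37 = 108

108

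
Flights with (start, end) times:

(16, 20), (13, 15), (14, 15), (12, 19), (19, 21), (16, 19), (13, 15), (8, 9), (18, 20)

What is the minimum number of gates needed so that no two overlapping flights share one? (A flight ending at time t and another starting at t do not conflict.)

Count concurrent intervals with a sweep; the peak is the room count.
Events (time:±→running): 8:+→1 9:-→0 12:+→1 13:+→2 13:+→3 14:+→4 … peak 4.

4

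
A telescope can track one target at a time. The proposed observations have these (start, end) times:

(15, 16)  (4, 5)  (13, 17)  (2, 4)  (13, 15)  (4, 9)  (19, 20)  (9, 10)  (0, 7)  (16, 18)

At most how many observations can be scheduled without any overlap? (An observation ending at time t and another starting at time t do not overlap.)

Greedy by earliest finish: after sorting by end time, pick each interval compatible with the last pick.
By end time: (2,4), (4,5), (0,7), (4,9), (9,10), (13,15), (15,16), (13,17), (16,18), (19,20).
Pick (2,4); next start ≥ 4 → (4,5); next start ≥ 5 → (9,10); next start ≥ 10 → (13,15); next start ≥ 15 → (15,16); next start ≥ 16 → (16,18); next start ≥ 18 → (19,20).
Selected 7 observations.

7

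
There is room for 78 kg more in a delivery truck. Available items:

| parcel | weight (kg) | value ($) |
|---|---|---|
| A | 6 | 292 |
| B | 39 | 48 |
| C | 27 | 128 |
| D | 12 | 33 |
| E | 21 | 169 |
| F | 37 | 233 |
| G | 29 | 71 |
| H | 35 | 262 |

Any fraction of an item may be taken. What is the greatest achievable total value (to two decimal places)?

Order: A (292/6=48.67) > E (169/21=8.05) > H (262/35=7.49) > F (233/37=6.30) > C (128/27=4.74) > D (33/12=2.75) > G (71/29=2.45) > B (48/39=1.23)
Fill: take A (6 @ 292) → take E (21 @ 169) → take H (35 @ 262) → take 16/37 of F → 100.76; 78/78 used.
Total value = 823.76

823.76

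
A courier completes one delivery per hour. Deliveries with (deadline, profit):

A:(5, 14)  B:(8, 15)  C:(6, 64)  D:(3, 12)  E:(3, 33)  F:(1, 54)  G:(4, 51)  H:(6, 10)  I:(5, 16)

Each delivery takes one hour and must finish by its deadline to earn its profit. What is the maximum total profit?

247

Take jobs in profit order; each goes to the latest open slot no later than its deadline.
By profit: C(d6,64), F(d1,54), G(d4,51), E(d3,33), I(d5,16), B(d8,15), A(d5,14), D(d3,12), H(d6,10)
C→slot 6; F→slot 1; G→slot 4; E→slot 3; I→slot 5; B→slot 8; A→slot 2; D skipped; H skipped.
Profit = 54 + 14 + 33 + 51 + 16 + 64 + 15 = 247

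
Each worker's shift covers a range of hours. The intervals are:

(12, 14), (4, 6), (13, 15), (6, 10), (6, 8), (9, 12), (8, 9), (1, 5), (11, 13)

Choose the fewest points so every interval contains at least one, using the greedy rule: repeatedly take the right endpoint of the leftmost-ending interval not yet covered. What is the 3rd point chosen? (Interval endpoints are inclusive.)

12

Sort by right endpoint; whenever an interval is uncovered, place a point at its right end.
Sorted: [1,5] [4,6] [6,8] [8,9] [6,10] [9,12] [11,13] [12,14] [13,15]
{[1,5],[4,6]} hit by 5; {[6,8],[8,9],[6,10]} hit by 8; {[9,12],[11,13],[12,14]} hit by 12; {[13,15]} hit by 15.
Points: 5, 8, 12, 15 (4 total).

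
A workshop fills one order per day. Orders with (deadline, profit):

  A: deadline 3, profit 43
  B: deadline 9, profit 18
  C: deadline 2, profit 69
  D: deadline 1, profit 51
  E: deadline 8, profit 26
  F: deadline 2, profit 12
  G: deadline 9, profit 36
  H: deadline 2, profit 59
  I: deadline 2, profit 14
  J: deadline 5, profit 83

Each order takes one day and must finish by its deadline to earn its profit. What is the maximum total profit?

By profit: J(d5,83), C(d2,69), H(d2,59), D(d1,51), A(d3,43), G(d9,36), E(d8,26), B(d9,18), I(d2,14), F(d2,12)
J→slot 5; C→slot 2; H→slot 1; D skipped; A→slot 3; G→slot 9; E→slot 8; B→slot 7; I skipped; F skipped.
Profit = 59 + 69 + 43 + 83 + 18 + 26 + 36 = 334

334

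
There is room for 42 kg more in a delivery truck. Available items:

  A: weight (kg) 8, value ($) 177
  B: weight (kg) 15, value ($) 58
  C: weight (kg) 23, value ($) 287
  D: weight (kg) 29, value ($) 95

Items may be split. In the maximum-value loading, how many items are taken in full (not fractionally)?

Sort by value per unit weight and fill in that order.
Order: A (177/8=22.12) > C (287/23=12.48) > B (58/15=3.87) > D (95/29=3.28)
Fill: take A (8 @ 177) → take C (23 @ 287) → take 11/15 of B → 42.53; 42/42 used.
2 item(s) taken whole; one partial (take 11/15 of B).

2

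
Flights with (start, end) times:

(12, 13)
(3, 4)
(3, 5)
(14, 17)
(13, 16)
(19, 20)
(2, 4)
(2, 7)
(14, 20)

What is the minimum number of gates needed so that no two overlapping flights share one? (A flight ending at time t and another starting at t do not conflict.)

4

Count concurrent intervals with a sweep; the peak is the room count.
Events (time:±→running): 2:+→1 2:+→2 3:+→3 3:+→4 … peak 4.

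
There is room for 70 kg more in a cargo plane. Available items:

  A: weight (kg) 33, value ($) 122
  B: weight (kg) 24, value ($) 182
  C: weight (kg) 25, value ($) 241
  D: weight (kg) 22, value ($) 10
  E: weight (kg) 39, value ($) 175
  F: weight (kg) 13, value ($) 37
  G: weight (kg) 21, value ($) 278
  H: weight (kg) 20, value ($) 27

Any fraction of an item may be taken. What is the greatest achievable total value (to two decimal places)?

Greedy by value/weight ratio, highest first.
Ratios (sorted): G 13.24, C 9.64, B 7.58, E 4.49, A 3.70, F 2.85, H 1.35, D 0.45
take G (21 @ 278); take C (25 @ 241); take B (24 @ 182). Capacity used 70/70.
Total value = 701.00

701.00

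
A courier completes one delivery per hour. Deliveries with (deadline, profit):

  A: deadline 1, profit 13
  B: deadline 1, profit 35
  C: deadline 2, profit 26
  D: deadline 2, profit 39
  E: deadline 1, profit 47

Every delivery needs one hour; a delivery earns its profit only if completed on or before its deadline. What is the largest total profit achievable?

Sort by profit descending; place each in the latest free slot ≤ its deadline.
By profit: E(d1,47), D(d2,39), B(d1,35), C(d2,26), A(d1,13)
E→slot 1; D→slot 2; B skipped; C skipped; A skipped.
Profit = 47 + 39 = 86

86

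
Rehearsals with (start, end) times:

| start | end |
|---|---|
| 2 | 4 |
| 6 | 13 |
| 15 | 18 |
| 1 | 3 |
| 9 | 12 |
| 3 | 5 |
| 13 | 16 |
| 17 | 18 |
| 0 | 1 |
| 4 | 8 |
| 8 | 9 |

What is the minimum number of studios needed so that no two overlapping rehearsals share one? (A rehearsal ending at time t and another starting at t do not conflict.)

2

Count concurrent intervals with a sweep; the peak is the room count.
starts: [0, 1, 2, 3, 4, 6, 8, 9, 13, 15, 17]
ends:   [1, 3, 4, 5, 8, 9, 12, 13, 16, 18, 18]
s0→1 e1→0 s1→1 s2→2  — peak 2.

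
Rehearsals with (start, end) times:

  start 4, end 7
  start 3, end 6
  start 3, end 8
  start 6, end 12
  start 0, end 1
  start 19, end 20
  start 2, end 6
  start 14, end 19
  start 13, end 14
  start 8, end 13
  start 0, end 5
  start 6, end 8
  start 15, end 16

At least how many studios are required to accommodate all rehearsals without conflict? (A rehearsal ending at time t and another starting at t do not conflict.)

Count concurrent intervals with a sweep; the peak is the room count.
starts: [0, 0, 2, 3, 3, 4, 6, 6, 8, 13, 14, 15, 19]
ends:   [1, 5, 6, 6, 7, 8, 8, 12, 13, 14, 16, 19, 20]
s0→1 s0→2 e1→1 s2→2 s3→3 s3→4 s4→5  — peak 5.

5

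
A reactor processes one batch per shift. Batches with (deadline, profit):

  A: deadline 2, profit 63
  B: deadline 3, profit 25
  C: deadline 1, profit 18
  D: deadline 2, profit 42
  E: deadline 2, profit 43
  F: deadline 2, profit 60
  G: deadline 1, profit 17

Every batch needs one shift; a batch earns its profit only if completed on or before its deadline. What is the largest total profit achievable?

148

Take jobs in profit order; each goes to the latest open slot no later than its deadline.
Profit order: A=63 F=60 E=43 D=42 B=25 C=18 G=17
Assign: A→slot 2, F→slot 1, E skipped, D skipped, B→slot 3, C skipped, G skipped.
Slots: [1:F] [2:A] [3:B]
Profit = 60 + 63 + 25 = 148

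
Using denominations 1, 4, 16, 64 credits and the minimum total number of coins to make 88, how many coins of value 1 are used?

0

Greedy: take as many of the largest coin as possible, then repeat with the remainder.
88 = 1×64 + 1×16 + 2×4
Count of 1: 0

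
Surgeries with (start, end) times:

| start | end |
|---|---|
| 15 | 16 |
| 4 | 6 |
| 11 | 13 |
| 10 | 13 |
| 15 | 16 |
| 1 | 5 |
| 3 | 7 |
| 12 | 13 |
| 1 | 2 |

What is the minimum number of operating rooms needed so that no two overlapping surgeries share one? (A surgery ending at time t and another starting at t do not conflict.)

3

starts: [1, 1, 3, 4, 10, 11, 12, 15, 15]
ends:   [2, 5, 6, 7, 13, 13, 13, 16, 16]
s1→1 s1→2 e2→1 s3→2 s4→3  — peak 3.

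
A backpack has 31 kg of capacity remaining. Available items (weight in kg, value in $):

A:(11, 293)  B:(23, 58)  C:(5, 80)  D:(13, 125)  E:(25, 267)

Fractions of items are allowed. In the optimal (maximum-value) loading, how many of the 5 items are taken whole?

Sort by value per unit weight and fill in that order.
Ratios (sorted): A 26.64, C 16.00, E 10.68, D 9.62, B 2.52
take A (11 @ 293); take C (5 @ 80); take 15/25 of E → 160.20. Capacity used 31/31.
2 item(s) taken whole; one partial (take 15/25 of E).

2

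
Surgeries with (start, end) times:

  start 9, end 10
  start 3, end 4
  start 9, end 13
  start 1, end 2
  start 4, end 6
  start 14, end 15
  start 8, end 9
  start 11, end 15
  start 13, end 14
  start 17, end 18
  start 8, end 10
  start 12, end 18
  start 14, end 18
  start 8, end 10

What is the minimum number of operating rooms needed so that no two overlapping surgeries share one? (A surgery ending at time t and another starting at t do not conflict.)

4

starts: [1, 3, 4, 8, 8, 8, 9, 9, 11, 12, 13, 14, 14, 17]
ends:   [2, 4, 6, 9, 10, 10, 10, 13, 14, 15, 15, 18, 18, 18]
s1→1 e2→0 s3→1 e4→0 s4→1 e6→0 s8→1 s8→2 s8→3 e9→2 s9→3 s9→4  — peak 4.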